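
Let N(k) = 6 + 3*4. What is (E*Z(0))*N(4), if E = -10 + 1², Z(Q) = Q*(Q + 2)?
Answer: 0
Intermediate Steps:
N(k) = 18 (N(k) = 6 + 12 = 18)
Z(Q) = Q*(2 + Q)
E = -9 (E = -10 + 1 = -9)
(E*Z(0))*N(4) = -0*(2 + 0)*18 = -0*2*18 = -9*0*18 = 0*18 = 0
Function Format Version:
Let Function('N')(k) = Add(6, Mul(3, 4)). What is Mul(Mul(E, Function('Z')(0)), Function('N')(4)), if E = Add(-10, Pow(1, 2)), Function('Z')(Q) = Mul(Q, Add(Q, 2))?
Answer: 0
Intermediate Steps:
Function('N')(k) = 18 (Function('N')(k) = Add(6, 12) = 18)
Function('Z')(Q) = Mul(Q, Add(2, Q))
E = -9 (E = Add(-10, 1) = -9)
Mul(Mul(E, Function('Z')(0)), Function('N')(4)) = Mul(Mul(-9, Mul(0, Add(2, 0))), 18) = Mul(Mul(-9, Mul(0, 2)), 18) = Mul(Mul(-9, 0), 18) = Mul(0, 18) = 0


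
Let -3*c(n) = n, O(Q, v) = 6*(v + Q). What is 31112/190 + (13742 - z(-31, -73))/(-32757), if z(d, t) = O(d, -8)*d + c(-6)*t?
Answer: 508937662/3111915 ≈ 163.54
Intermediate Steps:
O(Q, v) = 6*Q + 6*v (O(Q, v) = 6*(Q + v) = 6*Q + 6*v)
c(n) = -n/3
z(d, t) = 2*t + d*(-48 + 6*d) (z(d, t) = (6*d + 6*(-8))*d + (-1/3*(-6))*t = (6*d - 48)*d + 2*t = (-48 + 6*d)*d + 2*t = d*(-48 + 6*d) + 2*t = 2*t + d*(-48 + 6*d))
31112/190 + (13742 - z(-31, -73))/(-32757) = 31112/190 + (13742 - (2*(-73) + 6*(-31)*(-8 - 31)))/(-32757) = 31112*(1/190) + (13742 - (-146 + 6*(-31)*(-39)))*(-1/32757) = 15556/95 + (13742 - (-146 + 7254))*(-1/32757) = 15556/95 + (13742 - 1*7108)*(-1/32757) = 15556/95 + (13742 - 7108)*(-1/32757) = 15556/95 + 6634*(-1/32757) = 15556/95 - 6634/32757 = 508937662/3111915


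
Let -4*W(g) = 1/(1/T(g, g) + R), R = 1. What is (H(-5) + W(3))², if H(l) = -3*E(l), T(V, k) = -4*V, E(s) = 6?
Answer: 40401/121 ≈ 333.89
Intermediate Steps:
W(g) = -1/(4*(1 - 1/(4*g))) (W(g) = -1/(4*(1/(-4*g) + 1)) = -1/(4*(-1/(4*g) + 1)) = -1/(4*(1 - 1/(4*g))))
H(l) = -18 (H(l) = -3*6 = -18)
(H(-5) + W(3))² = (-18 + 3/(1 - 4*3))² = (-18 + 3/(1 - 12))² = (-18 + 3/(-11))² = (-18 + 3*(-1/11))² = (-18 - 3/11)² = (-201/11)² = 40401/121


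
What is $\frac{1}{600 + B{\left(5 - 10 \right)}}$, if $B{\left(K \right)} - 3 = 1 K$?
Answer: $\frac{1}{598} \approx 0.0016722$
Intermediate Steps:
$B{\left(K \right)} = 3 + K$ ($B{\left(K \right)} = 3 + 1 K = 3 + K$)
$\frac{1}{600 + B{\left(5 - 10 \right)}} = \frac{1}{600 + \left(3 + \left(5 - 10\right)\right)} = \frac{1}{600 + \left(3 - 5\right)} = \frac{1}{600 - 2} = \frac{1}{598}$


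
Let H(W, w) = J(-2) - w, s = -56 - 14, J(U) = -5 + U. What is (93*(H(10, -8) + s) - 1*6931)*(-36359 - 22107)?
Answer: 780404168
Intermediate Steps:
s = -70
H(W, w) = -7 - w (H(W, w) = (-5 - 2) - w = -7 - w)
(93*(H(10, -8) + s) - 1*6931)*(-36359 - 22107) = (93*((-7 - 1*(-8)) - 70) - 1*6931)*(-36359 - 22107) = (93*((-7 + 8) - 70) - 6931)*(-58466) = (93*(1 - 70) - 6931)*(-58466) = (93*(-69) - 6931)*(-58466) = (-6417 - 6931)*(-58466) = -13348*(-58466) = 780404168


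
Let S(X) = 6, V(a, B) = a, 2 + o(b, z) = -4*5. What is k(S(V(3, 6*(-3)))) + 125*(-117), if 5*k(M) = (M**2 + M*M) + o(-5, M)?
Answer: -14615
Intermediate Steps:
o(b, z) = -22 (o(b, z) = -2 - 4*5 = -2 - 20 = -22)
k(M) = -22/5 + 2*M**2/5 (k(M) = ((M**2 + M*M) - 22)/5 = ((M**2 + M**2) - 22)/5 = (2*M**2 - 22)/5 = (-22 + 2*M**2)/5 = -22/5 + 2*M**2/5)
k(S(V(3, 6*(-3)))) + 125*(-117) = (-22/5 + (2/5)*6**2) + 125*(-117) = (-22/5 + (2/5)*36) - 14625 = (-22/5 + 72/5) - 14625 = 10 - 14625 = -14615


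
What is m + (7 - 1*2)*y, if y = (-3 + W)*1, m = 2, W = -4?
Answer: -33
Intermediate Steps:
y = -7 (y = (-3 - 4)*1 = -7*1 = -7)
m + (7 - 1*2)*y = 2 + (7 - 1*2)*(-7) = 2 + (7 - 2)*(-7) = 2 + 5*(-7) = 2 - 35 = -33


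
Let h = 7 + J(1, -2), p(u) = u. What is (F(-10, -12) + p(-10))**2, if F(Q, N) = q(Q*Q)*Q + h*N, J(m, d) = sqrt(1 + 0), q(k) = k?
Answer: 1223236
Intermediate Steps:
J(m, d) = 1 (J(m, d) = sqrt(1) = 1)
h = 8 (h = 7 + 1 = 8)
F(Q, N) = Q**3 + 8*N (F(Q, N) = (Q*Q)*Q + 8*N = Q**2*Q + 8*N = Q**3 + 8*N)
(F(-10, -12) + p(-10))**2 = (((-10)**3 + 8*(-12)) - 10)**2 = ((-1000 - 96) - 10)**2 = (-1096 - 10)**2 = (-1106)**2 = 1223236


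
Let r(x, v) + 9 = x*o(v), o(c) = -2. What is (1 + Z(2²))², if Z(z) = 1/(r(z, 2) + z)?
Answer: 144/169 ≈ 0.85207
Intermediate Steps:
r(x, v) = -9 - 2*x (r(x, v) = -9 + x*(-2) = -9 - 2*x)
Z(z) = 1/(-9 - z) (Z(z) = 1/((-9 - 2*z) + z) = 1/(-9 - z))
(1 + Z(2²))² = (1 + 1/(-9 - 1*2²))² = (1 + 1/(-9 - 1*4))² = (1 + 1/(-9 - 4))² = (1 + 1/(-13))² = (1 - 1/13)² = (12/13)² = 144/169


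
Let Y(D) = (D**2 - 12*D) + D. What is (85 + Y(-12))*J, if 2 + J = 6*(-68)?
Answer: -148010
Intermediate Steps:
J = -410 (J = -2 + 6*(-68) = -2 - 408 = -410)
Y(D) = D**2 - 11*D
(85 + Y(-12))*J = (85 - 12*(-11 - 12))*(-410) = (85 - 12*(-23))*(-410) = (85 + 276)*(-410) = 361*(-410) = -148010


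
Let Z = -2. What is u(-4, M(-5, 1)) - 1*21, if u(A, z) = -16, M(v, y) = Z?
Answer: -37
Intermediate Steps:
M(v, y) = -2
u(-4, M(-5, 1)) - 1*21 = -16 - 1*21 = -16 - 21 = -37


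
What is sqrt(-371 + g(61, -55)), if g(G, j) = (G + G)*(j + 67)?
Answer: sqrt(1093) ≈ 33.061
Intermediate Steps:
g(G, j) = 2*G*(67 + j) (g(G, j) = (2*G)*(67 + j) = 2*G*(67 + j))
sqrt(-371 + g(61, -55)) = sqrt(-371 + 2*61*(67 - 55)) = sqrt(-371 + 2*61*12) = sqrt(-371 + 1464) = sqrt(1093)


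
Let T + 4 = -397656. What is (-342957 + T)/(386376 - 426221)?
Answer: 740617/39845 ≈ 18.587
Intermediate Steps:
T = -397660 (T = -4 - 397656 = -397660)
(-342957 + T)/(386376 - 426221) = (-342957 - 397660)/(386376 - 426221) = -740617/(-39845) = -740617*(-1/39845) = 740617/39845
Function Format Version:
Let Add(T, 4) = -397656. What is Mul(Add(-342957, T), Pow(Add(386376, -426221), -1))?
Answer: Rational(740617, 39845) ≈ 18.587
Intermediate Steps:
T = -397660 (T = Add(-4, -397656) = -397660)
Mul(Add(-342957, T), Pow(Add(386376, -426221), -1)) = Mul(Add(-342957, -397660), Pow(Add(386376, -426221), -1)) = Mul(-740617, Pow(-39845, -1)) = Mul(-740617, Rational(-1, 39845)) = Rational(740617, 39845)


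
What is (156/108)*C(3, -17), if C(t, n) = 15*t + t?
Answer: 208/3 ≈ 69.333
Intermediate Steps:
C(t, n) = 16*t
(156/108)*C(3, -17) = (156/108)*(16*3) = (156*(1/108))*48 = (13/9)*48 = 208/3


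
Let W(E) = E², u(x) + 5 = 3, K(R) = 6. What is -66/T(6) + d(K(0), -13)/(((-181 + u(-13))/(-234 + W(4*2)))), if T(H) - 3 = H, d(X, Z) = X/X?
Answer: -1172/183 ≈ -6.4044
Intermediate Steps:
d(X, Z) = 1
T(H) = 3 + H
u(x) = -2 (u(x) = -5 + 3 = -2)
-66/T(6) + d(K(0), -13)/(((-181 + u(-13))/(-234 + W(4*2)))) = -66/(3 + 6) + 1/((-181 - 2)/(-234 + (4*2)²)) = -66/9 + 1/(-183/(-234 + 8²)) = -66*⅑ + 1/(-183/(-234 + 64)) = -22/3 + 1/(-183/(-170)) = -22/3 + 1/(-183*(-1/170)) = -22/3 + 1/(183/170) = -22/3 + 1*(170/183) = -22/3 + 170/183 = -1172/183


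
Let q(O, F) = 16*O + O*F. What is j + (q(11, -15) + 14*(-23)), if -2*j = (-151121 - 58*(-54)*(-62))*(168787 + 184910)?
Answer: 122133341963/2 ≈ 6.1067e+10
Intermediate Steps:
q(O, F) = 16*O + F*O
j = 122133342585/2 (j = -(-151121 - 58*(-54)*(-62))*(168787 + 184910)/2 = -(-151121 + 3132*(-62))*353697/2 = -(-151121 - 194184)*353697/2 = -(-345305)*353697/2 = -½*(-122133342585) = 122133342585/2 ≈ 6.1067e+10)
j + (q(11, -15) + 14*(-23)) = 122133342585/2 + (11*(16 - 15) + 14*(-23)) = 122133342585/2 + (11*1 - 322) = 122133342585/2 + (11 - 322) = 122133342585/2 - 311 = 122133341963/2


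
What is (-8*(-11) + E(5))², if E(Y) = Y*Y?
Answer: 12769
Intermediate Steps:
E(Y) = Y²
(-8*(-11) + E(5))² = (-8*(-11) + 5²)² = (88 + 25)² = 113² = 12769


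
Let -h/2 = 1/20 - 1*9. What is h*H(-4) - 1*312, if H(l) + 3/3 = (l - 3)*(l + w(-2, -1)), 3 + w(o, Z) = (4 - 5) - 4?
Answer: 11737/10 ≈ 1173.7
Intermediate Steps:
h = 179/10 (h = -2*(1/20 - 1*9) = -2*(1/20 - 9) = -2*(-179/20) = 179/10 ≈ 17.900)
w(o, Z) = -8 (w(o, Z) = -3 + ((4 - 5) - 4) = -3 + (-1 - 4) = -3 - 5 = -8)
H(l) = -1 + (-8 + l)*(-3 + l) (H(l) = -1 + (l - 3)*(l - 8) = -1 + (-3 + l)*(-8 + l) = -1 + (-8 + l)*(-3 + l))
h*H(-4) - 1*312 = 179*(23 + (-4)² - 11*(-4))/10 - 1*312 = 179*(23 + 16 + 44)/10 - 312 = (179/10)*83 - 312 = 14857/10 - 312 = 11737/10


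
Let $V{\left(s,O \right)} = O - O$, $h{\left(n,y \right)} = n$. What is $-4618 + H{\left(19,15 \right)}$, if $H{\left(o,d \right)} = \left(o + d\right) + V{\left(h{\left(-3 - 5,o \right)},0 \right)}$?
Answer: $-4584$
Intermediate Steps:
$V{\left(s,O \right)} = 0$
$H{\left(o,d \right)} = d + o$ ($H{\left(o,d \right)} = \left(o + d\right) + 0 = \left(d + o\right) + 0 = d + o$)
$-4618 + H{\left(19,15 \right)} = -4618 + \left(15 + 19\right) = -4618 + 34 = -4584$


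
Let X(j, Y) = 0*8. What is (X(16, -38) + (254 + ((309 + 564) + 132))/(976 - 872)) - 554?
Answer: -56357/104 ≈ -541.89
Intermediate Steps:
X(j, Y) = 0
(X(16, -38) + (254 + ((309 + 564) + 132))/(976 - 872)) - 554 = (0 + (254 + ((309 + 564) + 132))/(976 - 872)) - 554 = (0 + (254 + (873 + 132))/104) - 554 = (0 + (254 + 1005)*(1/104)) - 554 = (0 + 1259*(1/104)) - 554 = (0 + 1259/104) - 554 = 1259/104 - 554 = -56357/104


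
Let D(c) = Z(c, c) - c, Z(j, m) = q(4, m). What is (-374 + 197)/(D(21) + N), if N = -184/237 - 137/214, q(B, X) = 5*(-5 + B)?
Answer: 8977086/1390513 ≈ 6.4560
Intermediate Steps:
q(B, X) = -25 + 5*B
Z(j, m) = -5 (Z(j, m) = -25 + 5*4 = -25 + 20 = -5)
N = -71845/50718 (N = -184*1/237 - 137*1/214 = -184/237 - 137/214 = -71845/50718 ≈ -1.4166)
D(c) = -5 - c
(-374 + 197)/(D(21) + N) = (-374 + 197)/((-5 - 1*21) - 71845/50718) = -177/((-5 - 21) - 71845/50718) = -177/(-26 - 71845/50718) = -177/(-1390513/50718) = -177*(-50718/1390513) = 8977086/1390513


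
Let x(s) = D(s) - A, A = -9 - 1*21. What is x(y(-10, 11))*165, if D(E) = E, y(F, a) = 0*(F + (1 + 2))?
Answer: 4950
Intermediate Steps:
y(F, a) = 0 (y(F, a) = 0*(F + 3) = 0*(3 + F) = 0)
A = -30 (A = -9 - 21 = -30)
x(s) = 30 + s (x(s) = s - 1*(-30) = s + 30 = 30 + s)
x(y(-10, 11))*165 = (30 + 0)*165 = 30*165 = 4950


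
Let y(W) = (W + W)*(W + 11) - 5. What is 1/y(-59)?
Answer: 1/5659 ≈ 0.00017671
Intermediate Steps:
y(W) = -5 + 2*W*(11 + W) (y(W) = (2*W)*(11 + W) - 5 = 2*W*(11 + W) - 5 = -5 + 2*W*(11 + W))
1/y(-59) = 1/(-5 + 2*(-59)² + 22*(-59)) = 1/(-5 + 2*3481 - 1298) = 1/(-5 + 6962 - 1298) = 1/5659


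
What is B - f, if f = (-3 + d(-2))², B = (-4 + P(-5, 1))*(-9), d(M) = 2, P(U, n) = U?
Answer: 80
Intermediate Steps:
B = 81 (B = (-4 - 5)*(-9) = -9*(-9) = 81)
f = 1 (f = (-3 + 2)² = (-1)² = 1)
B - f = 81 - 1*1 = 81 - 1 = 80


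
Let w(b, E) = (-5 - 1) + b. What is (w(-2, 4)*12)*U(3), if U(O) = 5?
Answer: -480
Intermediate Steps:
w(b, E) = -6 + b
(w(-2, 4)*12)*U(3) = ((-6 - 2)*12)*5 = -8*12*5 = -96*5 = -480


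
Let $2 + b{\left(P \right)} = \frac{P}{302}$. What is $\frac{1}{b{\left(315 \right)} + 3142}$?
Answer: $\frac{302}{948595} \approx 0.00031837$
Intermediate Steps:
$b{\left(P \right)} = -2 + \frac{P}{302}$
$\frac{1}{b{\left(315 \right)} + 3142} = \frac{1}{\left(-2 + \frac{1}{302} \cdot 315\right) + 3142} = \frac{1}{\left(-2 + \frac{315}{302}\right) + 3142} = \frac{1}{- \frac{289}{302} + 3142} = \frac{1}{\frac{948595}{302}} = \frac{302}{948595}$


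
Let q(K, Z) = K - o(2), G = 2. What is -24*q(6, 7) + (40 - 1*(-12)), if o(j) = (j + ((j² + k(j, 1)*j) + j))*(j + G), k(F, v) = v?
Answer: 868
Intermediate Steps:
o(j) = (2 + j)*(j² + 3*j) (o(j) = (j + ((j² + 1*j) + j))*(j + 2) = (j + ((j² + j) + j))*(2 + j) = (j + ((j + j²) + j))*(2 + j) = (j + (j² + 2*j))*(2 + j) = (j² + 3*j)*(2 + j) = (2 + j)*(j² + 3*j))
q(K, Z) = -40 + K (q(K, Z) = K - 2*(6 + 2² + 5*2) = K - 2*(6 + 4 + 10) = K - 2*20 = K - 1*40 = K - 40 = -40 + K)
-24*q(6, 7) + (40 - 1*(-12)) = -24*(-40 + 6) + (40 - 1*(-12)) = -24*(-34) + (40 + 12) = 816 + 52 = 868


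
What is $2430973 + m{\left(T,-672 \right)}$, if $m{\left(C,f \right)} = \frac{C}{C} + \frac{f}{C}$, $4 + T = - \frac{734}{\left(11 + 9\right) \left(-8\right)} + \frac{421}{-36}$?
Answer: $\frac{19440982918}{7997} \approx 2.431 \cdot 10^{6}$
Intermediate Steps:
$T = - \frac{7997}{720}$ ($T = -4 - \left(\frac{421}{36} + 734 \left(- \frac{1}{8 \left(11 + 9\right)}\right)\right) = -4 - \left(\frac{421}{36} + \frac{734}{20 \left(-8\right)}\right) = -4 - \left(\frac{421}{36} + \frac{734}{-160}\right) = -4 - \frac{5117}{720} = - \frac{7997}{720} \approx -11.107$)
$m{\left(C,f \right)} = 1 + \frac{f}{C}$
$2430973 + m{\left(T,-672 \right)} = 2430973 + \frac{- \frac{7997}{720} - 672}{- \frac{7997}{720}} = 2430973 - - \frac{491837}{7997} = 2430973 + \frac{491837}{7997} = \frac{19440982918}{7997}$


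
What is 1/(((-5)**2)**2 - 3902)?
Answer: -1/3277 ≈ -0.00030516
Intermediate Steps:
1/(((-5)**2)**2 - 3902) = 1/(25**2 - 3902) = 1/(625 - 3902) = 1/(-3277) = -1/3277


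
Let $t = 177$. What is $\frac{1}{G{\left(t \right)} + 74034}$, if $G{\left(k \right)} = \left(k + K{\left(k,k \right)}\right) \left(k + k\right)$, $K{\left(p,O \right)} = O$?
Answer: $\frac{1}{199350} \approx 5.0163 \cdot 10^{-6}$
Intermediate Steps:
$G{\left(k \right)} = 4 k^{2}$ ($G{\left(k \right)} = \left(k + k\right) \left(k + k\right) = 2 k 2 k = 4 k^{2}$)
$\frac{1}{G{\left(t \right)} + 74034} = \frac{1}{4 \cdot 177^{2} + 74034} = \frac{1}{4 \cdot 31329 + 74034} = \frac{1}{125316 + 74034} = \frac{1}{199350}$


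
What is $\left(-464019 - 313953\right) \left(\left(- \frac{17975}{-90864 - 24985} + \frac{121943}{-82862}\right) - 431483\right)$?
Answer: $\frac{123937671944372676942}{369210763} \approx 3.3568 \cdot 10^{11}$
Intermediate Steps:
$\left(-464019 - 313953\right) \left(\left(- \frac{17975}{-90864 - 24985} + \frac{121943}{-82862}\right) - 431483\right) = - 777972 \left(\left(- \frac{17975}{-115849} + 121943 \left(- \frac{1}{82862}\right)\right) - 431483\right) = - 777972 \left(\left(\left(-17975\right) \left(- \frac{1}{115849}\right) - \frac{121943}{82862}\right) - 431483\right) = - 777972 \left(\left(\frac{17975}{115849} - \frac{121943}{82862}\right) - 431483\right) = - 777972 \left(- \frac{12637530157}{9599479838} - 431483\right) = \left(-777972\right) \left(- \frac{4142024996469911}{9599479838}\right) = \frac{123937671944372676942}{369210763}$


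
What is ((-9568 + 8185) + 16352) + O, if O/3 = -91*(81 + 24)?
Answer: -13696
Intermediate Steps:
O = -28665 (O = 3*(-91*(81 + 24)) = 3*(-91*105) = 3*(-9555) = -28665)
((-9568 + 8185) + 16352) + O = ((-9568 + 8185) + 16352) - 28665 = (-1383 + 16352) - 28665 = 14969 - 28665 = -13696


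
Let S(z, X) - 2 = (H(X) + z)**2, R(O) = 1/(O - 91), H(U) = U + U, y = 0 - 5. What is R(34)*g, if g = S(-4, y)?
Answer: -66/19 ≈ -3.4737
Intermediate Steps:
y = -5
H(U) = 2*U
R(O) = 1/(-91 + O)
S(z, X) = 2 + (z + 2*X)**2 (S(z, X) = 2 + (2*X + z)**2 = 2 + (z + 2*X)**2)
g = 198 (g = 2 + (-4 + 2*(-5))**2 = 2 + (-4 - 10)**2 = 2 + (-14)**2 = 2 + 196 = 198)
R(34)*g = 198/(-91 + 34) = 198/(-57) = -1/57*198 = -66/19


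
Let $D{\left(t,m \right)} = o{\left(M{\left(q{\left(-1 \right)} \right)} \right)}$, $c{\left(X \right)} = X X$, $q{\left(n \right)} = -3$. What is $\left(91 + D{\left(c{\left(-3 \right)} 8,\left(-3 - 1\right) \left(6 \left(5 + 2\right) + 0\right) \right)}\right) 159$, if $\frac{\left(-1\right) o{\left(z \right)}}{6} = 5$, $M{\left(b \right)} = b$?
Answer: $9699$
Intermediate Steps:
$c{\left(X \right)} = X^{2}$
$o{\left(z \right)} = -30$ ($o{\left(z \right)} = \left(-6\right) 5 = -30$)
$D{\left(t,m \right)} = -30$
$\left(91 + D{\left(c{\left(-3 \right)} 8,\left(-3 - 1\right) \left(6 \left(5 + 2\right) + 0\right) \right)}\right) 159 = \left(91 - 30\right) 159 = 61 \cdot 159 = 9699$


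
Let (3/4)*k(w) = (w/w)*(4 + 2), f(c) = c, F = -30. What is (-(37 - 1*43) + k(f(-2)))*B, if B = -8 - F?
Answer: 308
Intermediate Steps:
B = 22 (B = -8 - 1*(-30) = -8 + 30 = 22)
k(w) = 8 (k(w) = 4*((w/w)*(4 + 2))/3 = 4*(1*6)/3 = (4/3)*6 = 8)
(-(37 - 1*43) + k(f(-2)))*B = (-(37 - 1*43) + 8)*22 = (-(37 - 43) + 8)*22 = (-1*(-6) + 8)*22 = (6 + 8)*22 = 14*22 = 308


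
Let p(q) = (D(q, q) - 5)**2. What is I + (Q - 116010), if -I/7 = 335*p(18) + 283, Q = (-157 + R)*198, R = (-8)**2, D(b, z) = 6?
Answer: -138750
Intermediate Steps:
p(q) = 1 (p(q) = (6 - 5)**2 = 1**2 = 1)
R = 64
Q = -18414 (Q = (-157 + 64)*198 = -93*198 = -18414)
I = -4326 (I = -7*(335*1 + 283) = -7*(335 + 283) = -7*618 = -4326)
I + (Q - 116010) = -4326 + (-18414 - 116010) = -4326 - 134424 = -138750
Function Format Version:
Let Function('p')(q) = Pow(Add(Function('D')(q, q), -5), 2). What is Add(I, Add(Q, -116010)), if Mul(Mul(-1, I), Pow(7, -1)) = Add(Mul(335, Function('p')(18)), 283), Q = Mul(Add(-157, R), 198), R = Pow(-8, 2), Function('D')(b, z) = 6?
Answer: -138750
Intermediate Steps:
Function('p')(q) = 1 (Function('p')(q) = Pow(Add(6, -5), 2) = Pow(1, 2) = 1)
R = 64
Q = -18414 (Q = Mul(Add(-157, 64), 198) = Mul(-93, 198) = -18414)
I = -4326 (I = Mul(-7, Add(Mul(335, 1), 283)) = Mul(-7, Add(335, 283)) = Mul(-7, 618) = -4326)
Add(I, Add(Q, -116010)) = Add(-4326, Add(-18414, -116010)) = Add(-4326, -134424) = -138750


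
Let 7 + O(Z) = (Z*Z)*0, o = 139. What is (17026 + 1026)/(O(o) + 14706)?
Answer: 18052/14699 ≈ 1.2281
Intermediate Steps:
O(Z) = -7 (O(Z) = -7 + (Z*Z)*0 = -7 + Z²*0 = -7 + 0 = -7)
(17026 + 1026)/(O(o) + 14706) = (17026 + 1026)/(-7 + 14706) = 18052/14699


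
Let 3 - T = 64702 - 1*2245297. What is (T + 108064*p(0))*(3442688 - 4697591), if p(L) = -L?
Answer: -2736438971994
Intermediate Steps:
T = 2180598 (T = 3 - (64702 - 1*2245297) = 3 - (64702 - 2245297) = 3 - 1*(-2180595) = 3 + 2180595 = 2180598)
(T + 108064*p(0))*(3442688 - 4697591) = (2180598 + 108064*(-1*0))*(3442688 - 4697591) = (2180598 + 108064*0)*(-1254903) = (2180598 + 0)*(-1254903) = 2180598*(-1254903) = -2736438971994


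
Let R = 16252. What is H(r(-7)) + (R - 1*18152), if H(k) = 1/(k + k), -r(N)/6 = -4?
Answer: -91199/48 ≈ -1900.0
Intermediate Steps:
r(N) = 24 (r(N) = -6*(-4) = 24)
H(k) = 1/(2*k)
H(r(-7)) + (R - 1*18152) = (½)/24 + (16252 - 1*18152) = (½)*(1/24) + (16252 - 18152) = 1/48 - 1900 = -91199/48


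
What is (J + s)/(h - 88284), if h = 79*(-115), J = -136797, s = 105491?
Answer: 31306/97369 ≈ 0.32152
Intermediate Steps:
h = -9085
(J + s)/(h - 88284) = (-136797 + 105491)/(-9085 - 88284) = -31306/(-97369) = -31306*(-1/97369) = 31306/97369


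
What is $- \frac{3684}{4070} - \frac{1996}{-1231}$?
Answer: $\frac{1794358}{2505085} \approx 0.71629$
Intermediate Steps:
$- \frac{3684}{4070} - \frac{1996}{-1231} = \left(-3684\right) \frac{1}{4070} - - \frac{1996}{1231} = - \frac{1842}{2035} + \frac{1996}{1231} = \frac{1794358}{2505085}$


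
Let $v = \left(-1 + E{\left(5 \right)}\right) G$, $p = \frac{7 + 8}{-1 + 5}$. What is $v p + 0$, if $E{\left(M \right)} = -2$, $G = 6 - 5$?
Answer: $- \frac{45}{4} \approx -11.25$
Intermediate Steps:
$G = 1$ ($G = 6 - 5 = 1$)
$p = \frac{15}{4} \approx 3.75$
$v = -3$ ($v = \left(-1 - 2\right) 1 = \left(-3\right) 1 = -3$)
$v p + 0 = \left(-3\right) \frac{15}{4} + 0 = - \frac{45}{4} + 0 = - \frac{45}{4}$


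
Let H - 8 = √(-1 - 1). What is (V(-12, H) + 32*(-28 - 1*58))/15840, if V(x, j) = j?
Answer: -343/1980 + I*√2/15840 ≈ -0.17323 + 8.9281e-5*I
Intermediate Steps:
H = 8 + I*√2 (H = 8 + √(-1 - 1) = 8 + √(-2) = 8 + I*√2 ≈ 8.0 + 1.4142*I)
(V(-12, H) + 32*(-28 - 1*58))/15840 = ((8 + I*√2) + 32*(-28 - 1*58))/15840 = ((8 + I*√2) + 32*(-28 - 58))*(1/15840) = ((8 + I*√2) + 32*(-86))*(1/15840) = ((8 + I*√2) - 2752)*(1/15840) = (-2744 + I*√2)*(1/15840) = -343/1980 + I*√2/15840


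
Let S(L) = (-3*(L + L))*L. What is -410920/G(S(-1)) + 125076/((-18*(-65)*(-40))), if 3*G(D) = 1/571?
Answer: -2745233254423/3900 ≈ -7.0391e+8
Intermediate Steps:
S(L) = -6*L² (S(L) = (-6*L)*L = -6*L²)
G(D) = 1/1713 (G(D) = (⅓)/571 = (⅓)*(1/571) = 1/1713)
-410920/G(S(-1)) + 125076/((-18*(-65)*(-40))) = -410920/1/1713 + 125076/((-18*(-65)*(-40))) = -410920*1713 + 125076/((1170*(-40))) = -703905960 + 125076/(-46800) = -703905960 + 125076*(-1/46800) = -703905960 - 10423/3900 = -2745233254423/3900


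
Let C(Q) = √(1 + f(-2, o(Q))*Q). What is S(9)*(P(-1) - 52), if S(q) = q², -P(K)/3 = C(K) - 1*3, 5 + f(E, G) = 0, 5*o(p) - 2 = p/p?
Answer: -3483 - 243*√6 ≈ -4078.2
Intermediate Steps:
o(p) = ⅗ (o(p) = ⅖ + (p/p)/5 = ⅖ + (⅕)*1 = ⅖ + ⅕ = ⅗)
f(E, G) = -5 (f(E, G) = -5 + 0 = -5)
C(Q) = √(1 - 5*Q)
P(K) = 9 - 3*√(1 - 5*K) (P(K) = -3*(√(1 - 5*K) - 1*3) = -3*(√(1 - 5*K) - 3) = -3*(-3 + √(1 - 5*K)) = 9 - 3*√(1 - 5*K))
S(9)*(P(-1) - 52) = 9²*((9 - 3*√(1 - 5*(-1))) - 52) = 81*((9 - 3*√(1 + 5)) - 52) = 81*((9 - 3*√6) - 52) = 81*(-43 - 3*√6) = -3483 - 243*√6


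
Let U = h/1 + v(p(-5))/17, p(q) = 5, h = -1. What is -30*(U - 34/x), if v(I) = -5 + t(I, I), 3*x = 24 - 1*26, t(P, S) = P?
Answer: -1500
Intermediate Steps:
x = -2/3 (x = (24 - 1*26)/3 = (24 - 26)/3 = (1/3)*(-2) = -2/3 ≈ -0.66667)
v(I) = -5 + I
U = -1 (U = -1/1 + (-5 + 5)/17 = -1*1 + 0*(1/17) = -1 + 0 = -1)
-30*(U - 34/x) = -30*(-1 - 34/(-2/3)) = -30*(-1 - 34*(-3/2)) = -30*(-1 + 51) = -30*50 = -1500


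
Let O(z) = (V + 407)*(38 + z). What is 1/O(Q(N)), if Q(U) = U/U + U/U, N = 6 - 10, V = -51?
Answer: 1/14240 ≈ 7.0225e-5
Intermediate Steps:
N = -4
Q(U) = 2 (Q(U) = 1 + 1 = 2)
O(z) = 13528 + 356*z (O(z) = (-51 + 407)*(38 + z) = 356*(38 + z) = 13528 + 356*z)
1/O(Q(N)) = 1/(13528 + 356*2) = 1/(13528 + 712) = 1/14240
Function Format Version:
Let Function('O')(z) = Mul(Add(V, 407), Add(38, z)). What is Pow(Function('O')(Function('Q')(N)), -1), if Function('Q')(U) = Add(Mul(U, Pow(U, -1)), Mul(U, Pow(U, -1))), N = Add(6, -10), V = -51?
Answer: Rational(1, 14240) ≈ 7.0225e-5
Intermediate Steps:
N = -4
Function('Q')(U) = 2 (Function('Q')(U) = Add(1, 1) = 2)
Function('O')(z) = Add(13528, Mul(356, z)) (Function('O')(z) = Mul(Add(-51, 407), Add(38, z)) = Mul(356, Add(38, z)) = Add(13528, Mul(356, z)))
Pow(Function('O')(Function('Q')(N)), -1) = Pow(Add(13528, Mul(356, 2)), -1) = Pow(Add(13528, 712), -1) = Pow(14240, -1) = Rational(1, 14240)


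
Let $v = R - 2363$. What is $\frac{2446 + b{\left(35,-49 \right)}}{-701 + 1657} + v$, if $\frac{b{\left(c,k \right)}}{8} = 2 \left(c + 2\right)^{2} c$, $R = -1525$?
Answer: $- \frac{1473921}{478} \approx -3083.5$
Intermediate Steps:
$b{\left(c,k \right)} = 16 c \left(2 + c\right)^{2}$ ($b{\left(c,k \right)} = 8 \cdot 2 \left(c + 2\right)^{2} c = 8 \cdot 2 \left(2 + c\right)^{2} c = 8 \cdot 2 c \left(2 + c\right)^{2} = 16 c \left(2 + c\right)^{2}$)
$v = -3888$ ($v = -1525 - 2363 = -3888$)
$\frac{2446 + b{\left(35,-49 \right)}}{-701 + 1657} + v = \frac{2446 + 16 \cdot 35 \left(2 + 35\right)^{2}}{-701 + 1657} - 3888 = \frac{2446 + 16 \cdot 35 \cdot 37^{2}}{956} - 3888 = \left(2446 + 16 \cdot 35 \cdot 1369\right) \frac{1}{956} - 3888 = \left(2446 + 766640\right) \frac{1}{956} - 3888 = 769086 \cdot \frac{1}{956} - 3888 = \frac{384543}{478} - 3888 = - \frac{1473921}{478}$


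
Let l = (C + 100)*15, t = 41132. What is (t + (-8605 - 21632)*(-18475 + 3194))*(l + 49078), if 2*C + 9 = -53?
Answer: 23156852928377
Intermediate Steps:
C = -31 (C = -9/2 + (1/2)*(-53) = -9/2 - 53/2 = -31)
l = 1035 (l = (-31 + 100)*15 = 69*15 = 1035)
(t + (-8605 - 21632)*(-18475 + 3194))*(l + 49078) = (41132 + (-8605 - 21632)*(-18475 + 3194))*(1035 + 49078) = (41132 - 30237*(-15281))*50113 = (41132 + 462051597)*50113 = 462092729*50113 = 23156852928377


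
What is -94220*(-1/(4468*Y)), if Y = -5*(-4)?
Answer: 4711/4468 ≈ 1.0544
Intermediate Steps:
Y = 20
-94220*(-1/(4468*Y)) = -94220/(20*(-4468)) = -94220/(-89360) = -94220*(-1/89360) = 4711/4468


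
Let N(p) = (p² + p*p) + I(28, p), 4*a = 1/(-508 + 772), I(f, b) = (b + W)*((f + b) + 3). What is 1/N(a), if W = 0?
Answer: 371712/10913 ≈ 34.061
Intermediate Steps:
I(f, b) = b*(3 + b + f) (I(f, b) = (b + 0)*((f + b) + 3) = b*((b + f) + 3) = b*(3 + b + f))
a = 1/1056 (a = 1/(4*(-508 + 772)) = (¼)/264 = (¼)*(1/264) = 1/1056 ≈ 0.00094697)
N(p) = 2*p² + p*(31 + p) (N(p) = (p² + p*p) + p*(3 + p + 28) = (p² + p²) + p*(31 + p) = 2*p² + p*(31 + p))
1/N(a) = 1/((31 + 3*(1/1056))/1056) = 1/((31 + 1/352)/1056) = 1/((1/1056)*(10913/352)) = 1/(10913/371712) = 371712/10913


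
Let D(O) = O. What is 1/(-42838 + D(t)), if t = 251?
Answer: -1/42587 ≈ -2.3481e-5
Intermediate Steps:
1/(-42838 + D(t)) = 1/(-42838 + 251) = 1/(-42587) = -1/42587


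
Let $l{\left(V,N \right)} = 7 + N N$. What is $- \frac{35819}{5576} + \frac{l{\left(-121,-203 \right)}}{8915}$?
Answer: $- \frac{5265057}{2924120} \approx -1.8006$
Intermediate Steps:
$l{\left(V,N \right)} = 7 + N^{2}$
$- \frac{35819}{5576} + \frac{l{\left(-121,-203 \right)}}{8915} = - \frac{35819}{5576} + \frac{7 + \left(-203\right)^{2}}{8915} = \left(-35819\right) \frac{1}{5576} + \left(7 + 41209\right) \frac{1}{8915} = - \frac{2107}{328} + 41216 \cdot \frac{1}{8915} = - \frac{2107}{328} + \frac{41216}{8915} = - \frac{5265057}{2924120}$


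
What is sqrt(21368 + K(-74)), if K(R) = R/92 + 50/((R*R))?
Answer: 3*sqrt(1719350119)/851 ≈ 146.18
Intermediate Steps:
K(R) = 50/R**2 + R/92 (K(R) = R*(1/92) + 50/(R**2) = R/92 + 50/R**2 = 50/R**2 + R/92)
sqrt(21368 + K(-74)) = sqrt(21368 + (50/(-74)**2 + (1/92)*(-74))) = sqrt(21368 + (50*(1/5476) - 37/46)) = sqrt(21368 + (25/2738 - 37/46)) = sqrt(21368 - 25039/31487) = sqrt(672789177/31487) = 3*sqrt(1719350119)/851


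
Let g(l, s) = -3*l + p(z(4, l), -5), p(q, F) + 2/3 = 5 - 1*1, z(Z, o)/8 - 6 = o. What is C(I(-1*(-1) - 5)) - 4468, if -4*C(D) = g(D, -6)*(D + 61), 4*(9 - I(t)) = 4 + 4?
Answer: -12503/3 ≈ -4167.7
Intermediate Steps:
z(Z, o) = 48 + 8*o
p(q, F) = 10/3 (p(q, F) = -⅔ + (5 - 1*1) = -⅔ + (5 - 1) = -⅔ + 4 = 10/3)
g(l, s) = 10/3 - 3*l (g(l, s) = -3*l + 10/3 = 10/3 - 3*l)
I(t) = 7 (I(t) = 9 - (4 + 4)/4 = 9 - ¼*8 = 9 - 2 = 7)
C(D) = -(61 + D)*(10/3 - 3*D)/4 (C(D) = -(10/3 - 3*D)*(D + 61)/4 = -(10/3 - 3*D)*(61 + D)/4 = -(61 + D)*(10/3 - 3*D)/4)
C(I(-1*(-1) - 5)) - 4468 = (-10 + 9*7)*(61 + 7)/12 - 4468 = (1/12)*(-10 + 63)*68 - 4468 = (1/12)*53*68 - 4468 = 901/3 - 4468 = -12503/3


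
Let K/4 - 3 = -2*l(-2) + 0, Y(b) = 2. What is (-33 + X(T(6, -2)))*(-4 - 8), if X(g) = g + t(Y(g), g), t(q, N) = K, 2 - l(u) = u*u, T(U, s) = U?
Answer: -12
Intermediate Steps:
l(u) = 2 - u² (l(u) = 2 - u*u = 2 - u²)
K = 28 (K = 12 + 4*(-2*(2 - 1*(-2)²) + 0) = 12 + 4*(-2*(2 - 1*4) + 0) = 12 + 4*(-2*(2 - 4) + 0) = 12 + 4*(-2*(-2) + 0) = 12 + 4*(4 + 0) = 12 + 4*4 = 12 + 16 = 28)
t(q, N) = 28
X(g) = 28 + g (X(g) = g + 28 = 28 + g)
(-33 + X(T(6, -2)))*(-4 - 8) = (-33 + (28 + 6))*(-4 - 8) = (-33 + 34)*(-12) = 1*(-12) = -12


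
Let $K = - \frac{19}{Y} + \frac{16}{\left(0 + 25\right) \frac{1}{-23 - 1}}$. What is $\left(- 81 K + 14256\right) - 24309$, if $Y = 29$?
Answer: $- \frac{6347934}{725} \approx -8755.8$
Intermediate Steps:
$K = - \frac{11611}{725}$ ($K = - \frac{19}{29} + \frac{16}{\left(0 + 25\right) \frac{1}{-23 - 1}} = \left(-19\right) \frac{1}{29} + \frac{16}{25 \frac{1}{-24}} = - \frac{19}{29} + \frac{16}{25 \left(- \frac{1}{24}\right)} = - \frac{19}{29} + \frac{16}{- \frac{25}{24}} = - \frac{19}{29} + 16 \left(- \frac{24}{25}\right) = - \frac{19}{29} - \frac{384}{25} = - \frac{11611}{725} \approx -16.015$)
$\left(- 81 K + 14256\right) - 24309 = \left(\left(-81\right) \left(- \frac{11611}{725}\right) + 14256\right) - 24309 = \left(\frac{940491}{725} + 14256\right) - 24309 = \frac{11276091}{725} - 24309 = - \frac{6347934}{725}$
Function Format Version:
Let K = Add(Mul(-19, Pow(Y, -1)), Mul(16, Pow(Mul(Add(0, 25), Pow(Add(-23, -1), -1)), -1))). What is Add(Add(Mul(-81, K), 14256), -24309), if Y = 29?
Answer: Rational(-6347934, 725) ≈ -8755.8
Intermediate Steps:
K = Rational(-11611, 725) (K = Add(Mul(-19, Pow(29, -1)), Mul(16, Pow(Mul(Add(0, 25), Pow(Add(-23, -1), -1)), -1))) = Add(Mul(-19, Rational(1, 29)), Mul(16, Pow(Mul(25, Pow(-24, -1)), -1))) = Add(Rational(-19, 29), Mul(16, Pow(Mul(25, Rational(-1, 24)), -1))) = Add(Rational(-19, 29), Mul(16, Pow(Rational(-25, 24), -1))) = Add(Rational(-19, 29), Mul(16, Rational(-24, 25))) = Add(Rational(-19, 29), Rational(-384, 25)) = Rational(-11611, 725) ≈ -16.015)
Add(Add(Mul(-81, K), 14256), -24309) = Add(Add(Mul(-81, Rational(-11611, 725)), 14256), -24309) = Add(Add(Rational(940491, 725), 14256), -24309) = Add(Rational(11276091, 725), -24309) = Rational(-6347934, 725)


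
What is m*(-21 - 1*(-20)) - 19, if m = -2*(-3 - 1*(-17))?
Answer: 9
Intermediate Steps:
m = -28 (m = -2*(-3 + 17) = -2*14 = -28)
m*(-21 - 1*(-20)) - 19 = -28*(-21 - 1*(-20)) - 19 = -28*(-21 + 20) - 19 = -28*(-1) - 19 = 28 - 19 = 9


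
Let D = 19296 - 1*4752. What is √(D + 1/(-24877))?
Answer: √9000774411299/24877 ≈ 120.60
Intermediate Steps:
D = 14544 (D = 19296 - 4752 = 14544)
√(D + 1/(-24877)) = √(14544 + 1/(-24877)) = √(14544 - 1/24877) = √(361811087/24877) = √9000774411299/24877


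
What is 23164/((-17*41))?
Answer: -23164/697 ≈ -33.234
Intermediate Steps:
23164/((-17*41)) = 23164/(-697) = 23164*(-1/697) = -23164/697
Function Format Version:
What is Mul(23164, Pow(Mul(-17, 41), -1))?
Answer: Rational(-23164, 697) ≈ -33.234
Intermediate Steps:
Mul(23164, Pow(Mul(-17, 41), -1)) = Mul(23164, Pow(-697, -1)) = Mul(23164, Rational(-1, 697)) = Rational(-23164, 697)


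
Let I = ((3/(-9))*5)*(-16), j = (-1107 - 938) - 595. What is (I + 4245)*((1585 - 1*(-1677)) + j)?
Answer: 7970930/3 ≈ 2.6570e+6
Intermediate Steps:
j = -2640 (j = -2045 - 595 = -2640)
I = 80/3 (I = ((3*(-⅑))*5)*(-16) = -⅓*5*(-16) = -5/3*(-16) = 80/3 ≈ 26.667)
(I + 4245)*((1585 - 1*(-1677)) + j) = (80/3 + 4245)*((1585 - 1*(-1677)) - 2640) = 12815*((1585 + 1677) - 2640)/3 = 12815*(3262 - 2640)/3 = (12815/3)*622 = 7970930/3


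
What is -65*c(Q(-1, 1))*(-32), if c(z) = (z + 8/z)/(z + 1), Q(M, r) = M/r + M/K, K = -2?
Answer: -68640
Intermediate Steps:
Q(M, r) = -M/2 + M/r (Q(M, r) = M/r + M/(-2) = M/r + M*(-½) = M/r - M/2 = -M/2 + M/r)
c(z) = (z + 8/z)/(1 + z)
-65*c(Q(-1, 1))*(-32) = -65*(8 + (-½*(-1) - 1/1)²)/((-½*(-1) - 1/1)*(1 + (-½*(-1) - 1/1)))*(-32) = -65*(8 + (½ - 1*1)²)/((½ - 1*1)*(1 + (½ - 1*1)))*(-32) = -65*(8 + (½ - 1)²)/((½ - 1)*(1 + (½ - 1)))*(-32) = -65*(8 + (-½)²)/((-½)*(1 - ½))*(-32) = -(-130)*(8 + ¼)/½*(-32) = -(-130)*2*33/4*(-32) = -65*(-33)*(-32) = 2145*(-32) = -68640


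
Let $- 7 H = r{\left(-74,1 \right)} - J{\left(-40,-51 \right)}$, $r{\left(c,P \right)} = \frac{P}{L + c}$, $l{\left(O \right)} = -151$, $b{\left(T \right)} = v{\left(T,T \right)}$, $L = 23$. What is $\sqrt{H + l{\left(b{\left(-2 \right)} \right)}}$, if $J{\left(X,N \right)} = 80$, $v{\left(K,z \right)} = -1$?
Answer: $\frac{i \sqrt{363018}}{51} \approx 11.814 i$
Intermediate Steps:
$b{\left(T \right)} = -1$
$r{\left(c,P \right)} = \frac{P}{23 + c}$
$H = \frac{583}{51}$ ($H = - \frac{1 \frac{1}{23 - 74} - 80}{7} = - \frac{1 \frac{1}{-51} - 80}{7} = - \frac{1 \left(- \frac{1}{51}\right) - 80}{7} = - \frac{- \frac{1}{51} - 80}{7} = \left(- \frac{1}{7}\right) \left(- \frac{4081}{51}\right) = \frac{583}{51} \approx 11.431$)
$\sqrt{H + l{\left(b{\left(-2 \right)} \right)}} = \sqrt{\frac{583}{51} - 151} = \sqrt{- \frac{7118}{51}} = \frac{i \sqrt{363018}}{51}$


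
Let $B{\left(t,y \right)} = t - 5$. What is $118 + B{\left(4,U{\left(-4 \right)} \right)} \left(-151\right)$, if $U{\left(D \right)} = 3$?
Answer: $269$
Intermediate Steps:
$B{\left(t,y \right)} = -5 + t$ ($B{\left(t,y \right)} = t - 5 = -5 + t$)
$118 + B{\left(4,U{\left(-4 \right)} \right)} \left(-151\right) = 118 + \left(-5 + 4\right) \left(-151\right) = 118 - -151 = 118 + 151 = 269$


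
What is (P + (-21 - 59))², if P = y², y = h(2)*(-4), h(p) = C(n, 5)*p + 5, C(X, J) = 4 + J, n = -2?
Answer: 70291456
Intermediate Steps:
h(p) = 5 + 9*p (h(p) = (4 + 5)*p + 5 = 9*p + 5 = 5 + 9*p)
y = -92 (y = (5 + 9*2)*(-4) = (5 + 18)*(-4) = 23*(-4) = -92)
P = 8464 (P = (-92)² = 8464)
(P + (-21 - 59))² = (8464 + (-21 - 59))² = (8464 - 80)² = 8384² = 70291456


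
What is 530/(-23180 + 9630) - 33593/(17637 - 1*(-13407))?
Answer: -47163847/42064620 ≈ -1.1212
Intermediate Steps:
530/(-23180 + 9630) - 33593/(17637 - 1*(-13407)) = 530/(-13550) - 33593/(17637 + 13407) = 530*(-1/13550) - 33593/31044 = -53/1355 - 33593*1/31044 = -53/1355 - 33593/31044 = -47163847/42064620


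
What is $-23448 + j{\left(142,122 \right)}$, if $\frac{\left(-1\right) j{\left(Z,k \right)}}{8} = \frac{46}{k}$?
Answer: $- \frac{1430512}{61} \approx -23451.0$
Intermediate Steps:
$j{\left(Z,k \right)} = - \frac{368}{k}$ ($j{\left(Z,k \right)} = - 8 \frac{46}{k} = - \frac{368}{k}$)
$-23448 + j{\left(142,122 \right)} = -23448 - \frac{368}{122} = -23448 - \frac{184}{61} = - \frac{1430512}{61}$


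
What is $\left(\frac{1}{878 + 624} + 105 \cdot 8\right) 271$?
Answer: $\frac{341915551}{1502} \approx 2.2764 \cdot 10^{5}$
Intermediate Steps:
$\left(\frac{1}{878 + 624} + 105 \cdot 8\right) 271 = \left(\frac{1}{1502} + 840\right) 271 = \frac{1261681}{1502} \cdot 271 = \frac{341915551}{1502}$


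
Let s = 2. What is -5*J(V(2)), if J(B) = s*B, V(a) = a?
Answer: -20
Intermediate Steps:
J(B) = 2*B
-5*J(V(2)) = -10*2 = -5*4 = -20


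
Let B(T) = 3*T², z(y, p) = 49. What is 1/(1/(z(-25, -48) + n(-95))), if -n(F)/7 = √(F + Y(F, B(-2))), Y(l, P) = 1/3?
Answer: 49 - 14*I*√213/3 ≈ 49.0 - 68.108*I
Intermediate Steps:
Y(l, P) = ⅓
n(F) = -7*√(⅓ + F) (n(F) = -7*√(F + ⅓) = -7*√(⅓ + F))
1/(1/(z(-25, -48) + n(-95))) = 1/(1/(49 - 7*√(3 + 9*(-95))/3)) = 1/(1/(49 - 7*√(3 - 855)/3)) = 1/(1/(49 - 14*I*√213/3)) = 49 - 14*I*√213/3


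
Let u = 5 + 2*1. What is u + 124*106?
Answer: 13151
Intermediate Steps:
u = 7 (u = 5 + 2 = 7)
u + 124*106 = 7 + 124*106 = 7 + 13144 = 13151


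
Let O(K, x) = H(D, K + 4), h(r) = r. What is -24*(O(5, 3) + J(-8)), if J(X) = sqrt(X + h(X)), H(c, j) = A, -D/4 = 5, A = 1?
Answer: -24 - 96*I ≈ -24.0 - 96.0*I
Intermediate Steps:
D = -20 (D = -4*5 = -20)
H(c, j) = 1
O(K, x) = 1
J(X) = sqrt(2)*sqrt(X) (J(X) = sqrt(X + X) = sqrt(2*X) = sqrt(2)*sqrt(X))
-24*(O(5, 3) + J(-8)) = -24*(1 + sqrt(2)*sqrt(-8)) = -24*(1 + sqrt(2)*(2*I*sqrt(2))) = -24*(1 + 4*I) = -24 - 96*I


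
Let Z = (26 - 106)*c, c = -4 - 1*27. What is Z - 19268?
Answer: -16788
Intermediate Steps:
c = -31 (c = -4 - 27 = -31)
Z = 2480 (Z = (26 - 106)*(-31) = -80*(-31) = 2480)
Z - 19268 = 2480 - 19268 = -16788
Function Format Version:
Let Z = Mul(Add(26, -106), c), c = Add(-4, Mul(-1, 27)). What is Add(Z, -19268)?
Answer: -16788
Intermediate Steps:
c = -31 (c = Add(-4, -27) = -31)
Z = 2480 (Z = Mul(Add(26, -106), -31) = Mul(-80, -31) = 2480)
Add(Z, -19268) = Add(2480, -19268) = -16788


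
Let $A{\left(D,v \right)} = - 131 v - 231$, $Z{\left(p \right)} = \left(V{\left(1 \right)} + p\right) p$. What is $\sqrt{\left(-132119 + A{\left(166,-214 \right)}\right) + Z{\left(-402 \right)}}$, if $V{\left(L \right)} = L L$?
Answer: $\sqrt{56886} \approx 238.51$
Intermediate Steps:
$V{\left(L \right)} = L^{2}$
$Z{\left(p \right)} = p \left(1 + p\right)$ ($Z{\left(p \right)} = \left(1^{2} + p\right) p = \left(1 + p\right) p = p \left(1 + p\right)$)
$A{\left(D,v \right)} = -231 - 131 v$
$\sqrt{\left(-132119 + A{\left(166,-214 \right)}\right) + Z{\left(-402 \right)}} = \sqrt{\left(-132119 - -27803\right) - 402 \left(1 - 402\right)} = \sqrt{\left(-132119 + \left(-231 + 28034\right)\right) - -161202} = \sqrt{\left(-132119 + 27803\right) + 161202} = \sqrt{-104316 + 161202} = \sqrt{56886}$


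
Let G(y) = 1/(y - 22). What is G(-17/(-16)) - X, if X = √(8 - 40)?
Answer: -16/335 - 4*I*√2 ≈ -0.047761 - 5.6569*I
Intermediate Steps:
G(y) = 1/(-22 + y)
X = 4*I*√2 (X = √(-32) = 4*I*√2 ≈ 5.6569*I)
G(-17/(-16)) - X = 1/(-22 - 17/(-16)) - 4*I*√2 = 1/(-22 - 17*(-1/16)) - 4*I*√2 = 1/(-22 + 17/16) - 4*I*√2 = 1/(-335/16) - 4*I*√2 = -16/335 - 4*I*√2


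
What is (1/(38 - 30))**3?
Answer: 1/512 ≈ 0.0019531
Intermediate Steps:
(1/(38 - 30))**3 = (1/8)**3 = 1/512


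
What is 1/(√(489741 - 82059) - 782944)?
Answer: -391472/306500449727 - 3*√45298/613000899454 ≈ -1.2783e-6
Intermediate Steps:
1/(√(489741 - 82059) - 782944) = 1/(√407682 - 782944) = 1/(3*√45298 - 782944) = 1/(-782944 + 3*√45298)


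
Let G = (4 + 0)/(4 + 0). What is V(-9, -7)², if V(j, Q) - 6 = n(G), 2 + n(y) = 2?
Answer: 36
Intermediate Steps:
G = 1 (G = 4/4 = 4*(¼) = 1)
n(y) = 0 (n(y) = -2 + 2 = 0)
V(j, Q) = 6 (V(j, Q) = 6 + 0 = 6)
V(-9, -7)² = 6² = 36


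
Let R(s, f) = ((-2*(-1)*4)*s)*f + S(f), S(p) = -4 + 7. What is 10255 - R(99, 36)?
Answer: -18260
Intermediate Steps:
S(p) = 3
R(s, f) = 3 + 8*f*s (R(s, f) = ((-2*(-1)*4)*s)*f + 3 = ((2*4)*s)*f + 3 = (8*s)*f + 3 = 8*f*s + 3 = 3 + 8*f*s)
10255 - R(99, 36) = 10255 - (3 + 8*36*99) = 10255 - (3 + 28512) = 10255 - 1*28515 = 10255 - 28515 = -18260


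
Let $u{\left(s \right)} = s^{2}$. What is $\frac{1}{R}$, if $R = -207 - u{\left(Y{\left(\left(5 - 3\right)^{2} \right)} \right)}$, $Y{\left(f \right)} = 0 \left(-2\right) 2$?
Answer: $- \frac{1}{207} \approx -0.0048309$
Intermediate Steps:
$Y{\left(f \right)} = 0$ ($Y{\left(f \right)} = 0 \cdot 2 = 0$)
$R = -207$ ($R = -207 - 0^{2} = -207 - 0 = -207 + 0 = -207$)
$\frac{1}{R} = \frac{1}{-207} = - \frac{1}{207}$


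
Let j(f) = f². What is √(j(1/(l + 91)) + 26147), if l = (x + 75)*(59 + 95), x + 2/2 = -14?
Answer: 6*√63237653263/9331 ≈ 161.70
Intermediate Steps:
x = -15 (x = -1 - 14 = -15)
l = 9240 (l = (-15 + 75)*(59 + 95) = 60*154 = 9240)
√(j(1/(l + 91)) + 26147) = √((1/(9240 + 91))² + 26147) = √((1/9331)² + 26147) = √(1/87067561 + 26147) = √(2276555517468/87067561) = 6*√63237653263/9331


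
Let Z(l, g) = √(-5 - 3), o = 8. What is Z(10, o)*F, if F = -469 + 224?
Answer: -490*I*√2 ≈ -692.96*I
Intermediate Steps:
Z(l, g) = 2*I*√2 (Z(l, g) = √(-8) = 2*I*√2)
F = -245
Z(10, o)*F = (2*I*√2)*(-245) = -490*I*√2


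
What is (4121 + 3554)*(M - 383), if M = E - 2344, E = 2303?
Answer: -3254200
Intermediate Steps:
M = -41 (M = 2303 - 2344 = -41)
(4121 + 3554)*(M - 383) = (4121 + 3554)*(-41 - 383) = 7675*(-424) = -3254200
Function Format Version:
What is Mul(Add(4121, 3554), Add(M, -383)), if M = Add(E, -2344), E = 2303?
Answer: -3254200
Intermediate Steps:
M = -41 (M = Add(2303, -2344) = -41)
Mul(Add(4121, 3554), Add(M, -383)) = Mul(Add(4121, 3554), Add(-41, -383)) = Mul(7675, -424) = -3254200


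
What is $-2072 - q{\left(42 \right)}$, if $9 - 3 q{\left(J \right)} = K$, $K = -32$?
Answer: $- \frac{6257}{3} \approx -2085.7$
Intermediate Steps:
$q{\left(J \right)} = \frac{41}{3}$ ($q{\left(J \right)} = 3 - - \frac{32}{3} = 3 + \frac{32}{3} = \frac{41}{3}$)
$-2072 - q{\left(42 \right)} = -2072 - \frac{41}{3} = - \frac{6257}{3}$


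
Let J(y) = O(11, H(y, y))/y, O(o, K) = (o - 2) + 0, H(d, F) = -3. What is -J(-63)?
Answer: ⅐ ≈ 0.14286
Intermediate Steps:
O(o, K) = -2 + o (O(o, K) = (-2 + o) + 0 = -2 + o)
J(y) = 9/y (J(y) = (-2 + 11)/y = 9/y)
-J(-63) = -9/(-63) = -9*(-1)/63 = -1*(-⅐) = ⅐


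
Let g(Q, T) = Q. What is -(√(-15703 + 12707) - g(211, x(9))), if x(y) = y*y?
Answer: 211 - 2*I*√749 ≈ 211.0 - 54.736*I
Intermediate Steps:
x(y) = y²
-(√(-15703 + 12707) - g(211, x(9))) = -(√(-15703 + 12707) - 1*211) = -(√(-2996) - 211) = -(2*I*√749 - 211) = -(-211 + 2*I*√749) = 211 - 2*I*√749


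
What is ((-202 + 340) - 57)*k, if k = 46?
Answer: 3726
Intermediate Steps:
((-202 + 340) - 57)*k = ((-202 + 340) - 57)*46 = (138 - 57)*46 = 81*46 = 3726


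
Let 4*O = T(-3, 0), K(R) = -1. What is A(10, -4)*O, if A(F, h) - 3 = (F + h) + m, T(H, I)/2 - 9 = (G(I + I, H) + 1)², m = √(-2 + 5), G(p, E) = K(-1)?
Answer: 81/2 + 9*√3/2 ≈ 48.294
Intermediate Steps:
G(p, E) = -1
m = √3 ≈ 1.7320
T(H, I) = 18 (T(H, I) = 18 + 2*(-1 + 1)² = 18 + 2*0² = 18 + 2*0 = 18 + 0 = 18)
O = 9/2 (O = (¼)*18 = 9/2 ≈ 4.5000)
A(F, h) = 3 + F + h + √3 (A(F, h) = 3 + ((F + h) + √3) = 3 + (F + h + √3) = 3 + F + h + √3)
A(10, -4)*O = (3 + 10 - 4 + √3)*(9/2) = (9 + √3)*(9/2) = 81/2 + 9*√3/2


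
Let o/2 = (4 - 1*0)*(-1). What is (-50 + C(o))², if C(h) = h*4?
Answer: 6724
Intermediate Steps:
o = -8 (o = 2*((4 - 1*0)*(-1)) = 2*((4 + 0)*(-1)) = 2*(4*(-1)) = 2*(-4) = -8)
C(h) = 4*h
(-50 + C(o))² = (-50 + 4*(-8))² = (-50 - 32)² = (-82)² = 6724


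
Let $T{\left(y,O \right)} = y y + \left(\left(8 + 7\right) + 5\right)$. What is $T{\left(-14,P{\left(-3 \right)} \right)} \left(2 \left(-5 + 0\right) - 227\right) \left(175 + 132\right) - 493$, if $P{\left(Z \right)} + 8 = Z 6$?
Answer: $-15716437$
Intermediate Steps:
$P{\left(Z \right)} = -8 + 6 Z$ ($P{\left(Z \right)} = -8 + Z 6 = -8 + 6 Z$)
$T{\left(y,O \right)} = 20 + y^{2}$ ($T{\left(y,O \right)} = y^{2} + \left(15 + 5\right) = y^{2} + 20 = 20 + y^{2}$)
$T{\left(-14,P{\left(-3 \right)} \right)} \left(2 \left(-5 + 0\right) - 227\right) \left(175 + 132\right) - 493 = \left(20 + \left(-14\right)^{2}\right) \left(2 \left(-5 + 0\right) - 227\right) \left(175 + 132\right) - 493 = \left(20 + 196\right) \left(2 \left(-5\right) - 227\right) 307 - 493 = 216 \left(-10 - 227\right) 307 - 493 = 216 \left(\left(-237\right) 307\right) - 493 = 216 \left(-72759\right) - 493 = -15715944 - 493 = -15716437$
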